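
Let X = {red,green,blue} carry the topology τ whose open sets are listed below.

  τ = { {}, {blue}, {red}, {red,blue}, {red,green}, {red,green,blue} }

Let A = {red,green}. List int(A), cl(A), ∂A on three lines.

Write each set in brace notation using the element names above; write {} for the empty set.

U open, U⊆A: {}, {red}, {red,green}. int(A) = ⋃ = {red,green}
X∖A={blue}, int(X∖A)={blue}, hence cl(A)={red,green}
∂A: remove int from cl → {}

int(A) = {red,green}
cl(A)  = {red,green}
∂A     = {}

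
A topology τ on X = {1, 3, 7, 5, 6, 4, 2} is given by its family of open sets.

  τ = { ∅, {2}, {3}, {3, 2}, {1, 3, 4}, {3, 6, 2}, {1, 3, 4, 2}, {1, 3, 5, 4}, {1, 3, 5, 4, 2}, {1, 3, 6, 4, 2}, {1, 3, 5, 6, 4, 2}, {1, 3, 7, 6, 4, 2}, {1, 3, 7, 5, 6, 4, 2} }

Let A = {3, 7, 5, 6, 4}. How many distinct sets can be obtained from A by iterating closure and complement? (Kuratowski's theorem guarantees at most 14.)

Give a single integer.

8

X∖A={1, 2}, int(X∖A)={2}, hence cl(A)={1, 3, 7, 5, 6, 4}
Orbit (k=closure, c=complement):
  1. A     = {3, 7, 5, 6, 4}
  2. kA    = {1, 3, 7, 5, 6, 4}
  3. cA    = {1, 2}
  4. ckA   = {2}
  5. kcA   = {1, 7, 5, 6, 4, 2}
  6. kckA  = {7, 6, 2}
  7. ckcA  = {3}
  8. ckckA = {1, 3, 5, 4}
(closed under both — stop)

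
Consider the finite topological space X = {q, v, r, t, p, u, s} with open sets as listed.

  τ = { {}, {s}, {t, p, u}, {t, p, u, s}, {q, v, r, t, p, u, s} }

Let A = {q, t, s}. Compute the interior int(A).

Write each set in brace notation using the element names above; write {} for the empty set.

{s}

opens ⊆ A: {}, {s}; union → int = {s}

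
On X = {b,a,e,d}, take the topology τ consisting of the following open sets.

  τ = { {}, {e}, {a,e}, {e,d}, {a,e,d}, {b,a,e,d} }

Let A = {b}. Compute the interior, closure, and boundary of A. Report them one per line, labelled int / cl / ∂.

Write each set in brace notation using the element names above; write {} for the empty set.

opens ⊆ A: {}; union → int = {}
complement {a,e,d}; its interior {a,e,d}; cl(A) = X∖{a,e,d} = {b}
boundary = {b} ∖ {} = {b}

int(A) = {}
cl(A)  = {b}
∂A     = {b}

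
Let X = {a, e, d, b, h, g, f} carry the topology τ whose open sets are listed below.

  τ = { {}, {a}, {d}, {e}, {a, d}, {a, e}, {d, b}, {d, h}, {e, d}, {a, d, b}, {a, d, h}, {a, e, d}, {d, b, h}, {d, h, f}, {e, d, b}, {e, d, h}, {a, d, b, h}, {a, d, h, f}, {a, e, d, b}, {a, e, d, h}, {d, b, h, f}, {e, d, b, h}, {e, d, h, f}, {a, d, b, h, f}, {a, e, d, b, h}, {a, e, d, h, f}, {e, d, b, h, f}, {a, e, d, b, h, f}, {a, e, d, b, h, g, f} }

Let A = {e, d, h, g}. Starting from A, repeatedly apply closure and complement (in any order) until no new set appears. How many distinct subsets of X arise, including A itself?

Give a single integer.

8

X∖A={a, b, f}, int(X∖A)={a}, hence cl(A)={e, d, b, h, g, f}
Orbit (k=closure, c=complement):
  1. A     = {e, d, h, g}
  2. kA    = {e, d, b, h, g, f}
  3. cA    = {a, b, f}
  4. ckA   = {a}
  5. kcA   = {a, b, g, f}
  6. kckA  = {a, g}
  7. ckcA  = {e, d, h}
  8. ckckA = {e, d, b, h, f}
(closed under both — stop)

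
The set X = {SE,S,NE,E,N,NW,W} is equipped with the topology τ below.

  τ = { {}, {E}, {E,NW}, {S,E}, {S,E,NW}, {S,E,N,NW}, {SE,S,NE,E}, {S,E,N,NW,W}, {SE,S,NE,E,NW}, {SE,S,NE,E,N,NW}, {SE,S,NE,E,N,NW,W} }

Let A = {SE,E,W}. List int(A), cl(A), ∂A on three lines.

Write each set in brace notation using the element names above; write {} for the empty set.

int(A) = {E}
cl(A)  = {SE,S,NE,E,N,NW,W}
∂A     = {SE,S,NE,N,NW,W}

opens ⊆ A: {}, {E}; union → int = {E}
complement {S,NE,N,NW}; its interior {}; cl(A) = X∖{} = {SE,S,NE,E,N,NW,W}
boundary = {SE,S,NE,E,N,NW,W} ∖ {E} = {SE,S,NE,N,NW,W}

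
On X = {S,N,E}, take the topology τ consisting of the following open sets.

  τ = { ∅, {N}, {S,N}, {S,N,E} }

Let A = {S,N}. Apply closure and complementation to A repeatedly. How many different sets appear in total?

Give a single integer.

4

X∖A={E}, int(X∖A)=∅, hence cl(A)={S,N,E}
Orbit (k=closure, c=complement):
  1. A     = {S,N}
  2. kA    = {S,N,E}
  3. cA    = {E}
  4. ckA   = ∅
(closed under both — stop)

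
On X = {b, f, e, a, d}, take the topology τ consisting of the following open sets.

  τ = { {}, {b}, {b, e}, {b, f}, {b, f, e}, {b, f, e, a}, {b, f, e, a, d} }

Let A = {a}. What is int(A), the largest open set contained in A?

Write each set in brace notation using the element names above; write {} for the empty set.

{}

opens ⊆ A: {}; union → int = {}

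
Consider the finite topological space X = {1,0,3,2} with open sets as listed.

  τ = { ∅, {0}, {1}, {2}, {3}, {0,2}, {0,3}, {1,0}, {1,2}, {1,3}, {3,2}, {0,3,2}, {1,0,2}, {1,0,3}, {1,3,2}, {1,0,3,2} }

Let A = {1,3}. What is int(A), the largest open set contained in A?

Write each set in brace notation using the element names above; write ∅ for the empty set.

{1,3}

U open, U⊆A: ∅, {1}, {3}, {1,3}. int(A) = ⋃ = {1,3}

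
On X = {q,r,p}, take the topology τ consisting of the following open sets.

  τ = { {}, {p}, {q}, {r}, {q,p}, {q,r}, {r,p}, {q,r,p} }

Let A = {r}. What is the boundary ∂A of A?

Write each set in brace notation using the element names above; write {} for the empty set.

{}

open subsets of A: {}, {r}; so int(A) = {r}
closure: X∖int(X∖A) = X∖{q,p} = {r}
∂A = {r} minus {r} = {}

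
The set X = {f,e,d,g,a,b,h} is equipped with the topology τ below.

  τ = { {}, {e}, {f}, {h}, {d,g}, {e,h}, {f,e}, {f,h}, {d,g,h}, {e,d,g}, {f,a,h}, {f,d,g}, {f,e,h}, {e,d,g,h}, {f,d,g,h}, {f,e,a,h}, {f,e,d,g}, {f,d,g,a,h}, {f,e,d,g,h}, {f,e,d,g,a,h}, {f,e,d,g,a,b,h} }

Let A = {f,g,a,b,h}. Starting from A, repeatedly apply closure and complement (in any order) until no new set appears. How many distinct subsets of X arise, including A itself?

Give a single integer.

10

X∖A={e,d}, int(X∖A)={e}, hence cl(A)={f,d,g,a,b,h}
Orbit (k=closure, c=complement):
  1. A     = {f,g,a,b,h}
  2. kA    = {f,d,g,a,b,h}
  3. cA    = {e,d}
  4. ckA   = {e}
  5. kcA   = {e,d,g,b}
  6. kckA  = {e,b}
  7. ckcA  = {f,a,h}
  8. ckckA = {f,d,g,a,h}
  9. kckcA = {f,a,b,h}
  10. ckckcA = {e,d,g}
(closed under both — stop)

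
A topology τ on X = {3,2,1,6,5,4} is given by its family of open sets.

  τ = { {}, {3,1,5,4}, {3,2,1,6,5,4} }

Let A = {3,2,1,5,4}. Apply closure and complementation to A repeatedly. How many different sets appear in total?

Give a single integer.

X∖A={6}, int(X∖A)={}, hence cl(A)={3,2,1,6,5,4}
Orbit (k=closure, c=complement):
  1. A     = {3,2,1,5,4}
  2. kA    = {3,2,1,6,5,4}
  3. cA    = {6}
  4. ckA   = {}
  5. kcA   = {2,6}
  6. ckcA  = {3,1,5,4}
(closed under both — stop)

6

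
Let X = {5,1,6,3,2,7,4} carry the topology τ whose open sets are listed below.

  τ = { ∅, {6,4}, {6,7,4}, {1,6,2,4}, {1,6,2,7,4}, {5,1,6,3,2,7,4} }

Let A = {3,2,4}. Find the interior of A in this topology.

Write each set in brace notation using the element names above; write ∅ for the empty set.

∅

U open, U⊆A: ∅. int(A) = ⋃ = ∅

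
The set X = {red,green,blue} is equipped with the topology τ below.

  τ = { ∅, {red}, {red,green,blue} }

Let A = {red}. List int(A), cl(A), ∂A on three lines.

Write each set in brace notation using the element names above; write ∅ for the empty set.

open subsets of A: ∅, {red}; so int(A) = {red}
closure: X∖int(X∖A) = X∖∅ = {red,green,blue}
∂A = {red,green,blue} minus {red} = {green,blue}

int(A) = {red}
cl(A)  = {red,green,blue}
∂A     = {green,blue}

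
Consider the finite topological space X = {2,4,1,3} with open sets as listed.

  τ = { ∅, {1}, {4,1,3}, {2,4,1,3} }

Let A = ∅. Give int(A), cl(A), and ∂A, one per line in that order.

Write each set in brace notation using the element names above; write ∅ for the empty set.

int(A) = ∅
cl(A)  = ∅
∂A     = ∅

interior: largest open inside A is ∅ (from ∅)
cl via duality: int({2,4,1,3}) = {2,4,1,3}, so X∖{2,4,1,3} = ∅
cl∖int = ∅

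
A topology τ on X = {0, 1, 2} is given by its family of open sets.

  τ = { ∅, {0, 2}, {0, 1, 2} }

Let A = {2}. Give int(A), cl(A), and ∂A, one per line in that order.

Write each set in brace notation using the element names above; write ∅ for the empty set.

int(A) = ∅
cl(A)  = {0, 1, 2}
∂A     = {0, 1, 2}

U open, U⊆A: ∅. int(A) = ⋃ = ∅
X∖A={0, 1}, int(X∖A)=∅, hence cl(A)={0, 1, 2}
∂A: remove int from cl → {0, 1, 2}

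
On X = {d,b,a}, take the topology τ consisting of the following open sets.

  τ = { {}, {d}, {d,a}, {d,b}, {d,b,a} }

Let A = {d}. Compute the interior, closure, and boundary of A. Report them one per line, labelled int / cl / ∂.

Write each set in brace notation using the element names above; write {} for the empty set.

int(A) = {d}
cl(A)  = {d,b,a}
∂A     = {b,a}

U open, U⊆A: {}, {d}. int(A) = ⋃ = {d}
X∖A={b,a}, int(X∖A)={}, hence cl(A)={d,b,a}
∂A: remove int from cl → {b,a}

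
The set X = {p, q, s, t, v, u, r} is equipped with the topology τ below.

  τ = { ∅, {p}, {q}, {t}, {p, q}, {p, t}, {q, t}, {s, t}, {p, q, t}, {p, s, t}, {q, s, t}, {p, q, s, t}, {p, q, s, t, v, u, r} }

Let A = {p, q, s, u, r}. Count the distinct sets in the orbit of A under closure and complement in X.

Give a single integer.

X∖A={t, v}, int(X∖A)={t}, hence cl(A)={p, q, s, v, u, r}
Orbit (k=closure, c=complement):
  1. A     = {p, q, s, u, r}
  2. kA    = {p, q, s, v, u, r}
  3. cA    = {t, v}
  4. ckA   = {t}
  5. kcA   = {s, t, v, u, r}
  6. ckcA  = {p, q}
  7. kckcA = {p, q, v, u, r}
  8. ckckcA = {s, t}
(closed under both — stop)

8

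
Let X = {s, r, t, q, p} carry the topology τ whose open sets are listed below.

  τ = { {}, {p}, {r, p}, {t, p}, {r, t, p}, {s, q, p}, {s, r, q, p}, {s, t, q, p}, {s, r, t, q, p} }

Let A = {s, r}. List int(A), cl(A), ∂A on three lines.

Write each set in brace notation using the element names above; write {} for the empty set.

int(A) = {}
cl(A)  = {s, r, q}
∂A     = {s, r, q}

U open, U⊆A: {}. int(A) = ⋃ = {}
X∖A={t, q, p}, int(X∖A)={t, p}, hence cl(A)={s, r, q}
∂A: remove int from cl → {s, r, q}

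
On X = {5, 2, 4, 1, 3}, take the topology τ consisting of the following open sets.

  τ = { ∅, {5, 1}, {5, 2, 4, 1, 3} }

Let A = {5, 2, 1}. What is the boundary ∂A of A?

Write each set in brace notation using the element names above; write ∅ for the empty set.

{2, 4, 3}

U open, U⊆A: ∅, {5, 1}. int(A) = ⋃ = {5, 1}
X∖A={4, 3}, int(X∖A)=∅, hence cl(A)={5, 2, 4, 1, 3}
∂A: remove int from cl → {2, 4, 3}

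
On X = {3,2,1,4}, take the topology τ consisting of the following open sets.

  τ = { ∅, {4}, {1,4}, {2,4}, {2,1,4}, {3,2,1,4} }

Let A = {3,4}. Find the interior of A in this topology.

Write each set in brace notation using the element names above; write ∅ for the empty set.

open subsets of A: ∅, {4}; so int(A) = {4}

{4}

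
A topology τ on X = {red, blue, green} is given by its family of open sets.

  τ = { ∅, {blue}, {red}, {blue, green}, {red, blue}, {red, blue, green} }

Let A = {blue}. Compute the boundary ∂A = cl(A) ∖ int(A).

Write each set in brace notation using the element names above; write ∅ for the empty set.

U open, U⊆A: ∅, {blue}. int(A) = ⋃ = {blue}
X∖A={red, green}, int(X∖A)={red}, hence cl(A)={blue, green}
∂A: remove int from cl → {green}

{green}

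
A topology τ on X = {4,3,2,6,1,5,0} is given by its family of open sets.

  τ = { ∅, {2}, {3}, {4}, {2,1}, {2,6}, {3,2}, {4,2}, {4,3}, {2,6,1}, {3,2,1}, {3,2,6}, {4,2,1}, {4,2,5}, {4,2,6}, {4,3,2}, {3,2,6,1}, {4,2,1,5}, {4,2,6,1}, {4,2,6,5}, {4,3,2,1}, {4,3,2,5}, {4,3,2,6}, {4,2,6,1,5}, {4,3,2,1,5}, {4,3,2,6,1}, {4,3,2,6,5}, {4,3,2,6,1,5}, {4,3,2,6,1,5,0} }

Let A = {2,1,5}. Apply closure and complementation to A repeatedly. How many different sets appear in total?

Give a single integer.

complement {4,3,6,0}; its interior {4,3}; cl(A) = X∖{4,3} = {2,6,1,5,0}
With k = closure, c = complement:
  1. A     = {2,1,5}
  2. kA    = {2,6,1,5,0}
  3. cA    = {4,3,6,0}
  4. ckA   = {4,3}
  5. kcA   = {4,3,6,5,0}
  6. kckA  = {4,3,5,0}
  7. ckcA  = {2,1}
  8. ckckA = {2,6,1}
k, c of each give nothing new

8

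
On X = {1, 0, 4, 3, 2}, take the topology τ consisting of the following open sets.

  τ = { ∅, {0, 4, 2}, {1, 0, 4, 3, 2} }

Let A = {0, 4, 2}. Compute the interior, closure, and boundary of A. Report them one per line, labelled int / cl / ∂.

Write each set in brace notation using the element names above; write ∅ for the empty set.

int(A) = {0, 4, 2}
cl(A)  = {1, 0, 4, 3, 2}
∂A     = {1, 3}

U open, U⊆A: ∅, {0, 4, 2}. int(A) = ⋃ = {0, 4, 2}
X∖A={1, 3}, int(X∖A)=∅, hence cl(A)={1, 0, 4, 3, 2}
∂A: remove int from cl → {1, 3}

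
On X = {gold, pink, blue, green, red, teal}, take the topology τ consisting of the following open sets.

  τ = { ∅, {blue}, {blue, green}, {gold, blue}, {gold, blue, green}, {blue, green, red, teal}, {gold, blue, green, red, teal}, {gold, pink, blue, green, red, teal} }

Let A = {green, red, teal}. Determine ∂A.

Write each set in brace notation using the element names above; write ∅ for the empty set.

open subsets of A: ∅; so int(A) = ∅
closure: X∖int(X∖A) = X∖{gold, blue} = {pink, green, red, teal}
∂A = {pink, green, red, teal} minus ∅ = {pink, green, red, teal}

{pink, green, red, teal}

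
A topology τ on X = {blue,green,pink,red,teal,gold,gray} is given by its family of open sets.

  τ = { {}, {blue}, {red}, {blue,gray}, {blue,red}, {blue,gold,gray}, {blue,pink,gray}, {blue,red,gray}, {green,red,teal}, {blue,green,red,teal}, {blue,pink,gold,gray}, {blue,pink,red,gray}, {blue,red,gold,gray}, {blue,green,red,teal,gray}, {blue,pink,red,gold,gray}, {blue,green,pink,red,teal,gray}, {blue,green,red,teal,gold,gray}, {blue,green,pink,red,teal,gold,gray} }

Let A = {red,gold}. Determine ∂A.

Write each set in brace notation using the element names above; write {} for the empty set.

opens ⊆ A: {}, {red}; union → int = {red}
complement {blue,green,pink,teal,gray}; its interior {blue,pink,gray}; cl(A) = X∖{blue,pink,gray} = {green,red,teal,gold}
boundary = {green,red,teal,gold} ∖ {red} = {green,teal,gold}

{green,teal,gold}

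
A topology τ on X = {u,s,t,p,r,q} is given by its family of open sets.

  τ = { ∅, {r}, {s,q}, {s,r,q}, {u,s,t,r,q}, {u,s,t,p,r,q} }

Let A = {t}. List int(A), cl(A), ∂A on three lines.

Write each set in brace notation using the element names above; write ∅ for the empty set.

opens ⊆ A: ∅; union → int = ∅
complement {u,s,p,r,q}; its interior {s,r,q}; cl(A) = X∖{s,r,q} = {u,t,p}
boundary = {u,t,p} ∖ ∅ = {u,t,p}

int(A) = ∅
cl(A)  = {u,t,p}
∂A     = {u,t,p}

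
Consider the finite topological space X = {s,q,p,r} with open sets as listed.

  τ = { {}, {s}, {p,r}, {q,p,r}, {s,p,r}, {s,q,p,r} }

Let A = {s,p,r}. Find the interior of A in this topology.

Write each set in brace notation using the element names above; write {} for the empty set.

{s,p,r}

opens ⊆ A: {}, {s}, {p,r}, {s,p,r}; union → int = {s,p,r}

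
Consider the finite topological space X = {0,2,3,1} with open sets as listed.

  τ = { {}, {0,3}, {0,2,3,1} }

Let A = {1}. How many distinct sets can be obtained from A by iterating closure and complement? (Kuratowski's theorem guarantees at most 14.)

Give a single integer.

cl via duality: int({0,2,3}) = {0,3}, so X∖{0,3} = {2,1}
Write k for closure, c for complement:
  1. A     = {1}
  2. kA    = {2,1}
  3. cA    = {0,2,3}
  4. ckA   = {0,3}
  5. kcA   = {0,2,3,1}
  6. ckcA  = {}
applying k or c yields no new set

6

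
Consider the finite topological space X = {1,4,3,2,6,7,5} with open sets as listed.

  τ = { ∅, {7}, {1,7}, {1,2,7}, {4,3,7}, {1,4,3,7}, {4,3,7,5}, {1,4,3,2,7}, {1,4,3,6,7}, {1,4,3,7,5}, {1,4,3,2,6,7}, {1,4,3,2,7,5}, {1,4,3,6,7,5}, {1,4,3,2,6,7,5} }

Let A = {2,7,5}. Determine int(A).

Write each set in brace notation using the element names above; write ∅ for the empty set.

{7}

interior: largest open inside A is {7} (from ∅, {7})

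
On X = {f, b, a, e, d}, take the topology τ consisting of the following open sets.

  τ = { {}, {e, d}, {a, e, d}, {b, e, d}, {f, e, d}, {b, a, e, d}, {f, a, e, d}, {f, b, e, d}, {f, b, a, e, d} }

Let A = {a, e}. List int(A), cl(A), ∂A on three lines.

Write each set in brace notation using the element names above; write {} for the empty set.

int(A) = {}
cl(A)  = {f, b, a, e, d}
∂A     = {f, b, a, e, d}

interior: largest open inside A is {} (from {})
cl via duality: int({f, b, d}) = {}, so X∖{} = {f, b, a, e, d}
cl∖int = {f, b, a, e, d}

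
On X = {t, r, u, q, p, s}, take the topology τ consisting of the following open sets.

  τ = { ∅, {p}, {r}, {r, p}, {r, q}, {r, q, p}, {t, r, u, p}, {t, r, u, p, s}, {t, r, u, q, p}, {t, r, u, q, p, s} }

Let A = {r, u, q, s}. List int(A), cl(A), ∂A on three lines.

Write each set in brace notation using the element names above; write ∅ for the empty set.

U open, U⊆A: ∅, {r}, {r, q}. int(A) = ⋃ = {r, q}
X∖A={t, p}, int(X∖A)={p}, hence cl(A)={t, r, u, q, s}
∂A: remove int from cl → {t, u, s}

int(A) = {r, q}
cl(A)  = {t, r, u, q, s}
∂A     = {t, u, s}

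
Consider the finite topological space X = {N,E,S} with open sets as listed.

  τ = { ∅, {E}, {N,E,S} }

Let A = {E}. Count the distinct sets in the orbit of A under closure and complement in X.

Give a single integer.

X∖A={N,S}, int(X∖A)=∅, hence cl(A)={N,E,S}
Orbit (k=closure, c=complement):
  1. A     = {E}
  2. kA    = {N,E,S}
  3. cA    = {N,S}
  4. ckA   = ∅
(closed under both — stop)

4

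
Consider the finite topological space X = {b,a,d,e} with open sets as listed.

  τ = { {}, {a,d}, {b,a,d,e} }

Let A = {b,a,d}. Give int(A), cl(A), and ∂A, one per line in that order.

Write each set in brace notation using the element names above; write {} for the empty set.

opens ⊆ A: {}, {a,d}; union → int = {a,d}
complement {e}; its interior {}; cl(A) = X∖{} = {b,a,d,e}
boundary = {b,a,d,e} ∖ {a,d} = {b,e}

int(A) = {a,d}
cl(A)  = {b,a,d,e}
∂A     = {b,e}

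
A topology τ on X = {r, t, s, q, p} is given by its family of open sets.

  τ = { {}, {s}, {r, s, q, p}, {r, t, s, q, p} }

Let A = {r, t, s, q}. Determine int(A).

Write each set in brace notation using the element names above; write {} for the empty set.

interior: largest open inside A is {s} (from {}, {s})

{s}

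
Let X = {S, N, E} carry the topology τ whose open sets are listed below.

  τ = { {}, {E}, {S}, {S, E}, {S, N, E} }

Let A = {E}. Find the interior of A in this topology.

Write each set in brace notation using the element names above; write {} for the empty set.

opens ⊆ A: {}, {E}; union → int = {E}

{E}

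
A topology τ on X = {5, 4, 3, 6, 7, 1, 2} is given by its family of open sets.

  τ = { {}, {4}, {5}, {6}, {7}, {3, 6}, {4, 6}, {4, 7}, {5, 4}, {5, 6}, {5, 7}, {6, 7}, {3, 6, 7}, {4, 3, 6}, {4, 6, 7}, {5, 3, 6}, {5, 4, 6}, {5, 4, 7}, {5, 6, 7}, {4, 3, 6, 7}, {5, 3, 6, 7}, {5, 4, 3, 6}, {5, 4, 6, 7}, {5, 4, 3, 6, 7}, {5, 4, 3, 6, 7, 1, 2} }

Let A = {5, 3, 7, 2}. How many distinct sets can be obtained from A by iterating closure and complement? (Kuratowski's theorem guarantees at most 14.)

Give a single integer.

8

cl via duality: int({4, 6, 1}) = {4, 6}, so X∖{4, 6} = {5, 3, 7, 1, 2}
Write k for closure, c for complement:
  1. A     = {5, 3, 7, 2}
  2. kA    = {5, 3, 7, 1, 2}
  3. cA    = {4, 6, 1}
  4. ckA   = {4, 6}
  5. kcA   = {4, 3, 6, 1, 2}
  6. ckcA  = {5, 7}
  7. kckcA = {5, 7, 1, 2}
  8. ckckcA = {4, 3, 6}
applying k or c yields no new set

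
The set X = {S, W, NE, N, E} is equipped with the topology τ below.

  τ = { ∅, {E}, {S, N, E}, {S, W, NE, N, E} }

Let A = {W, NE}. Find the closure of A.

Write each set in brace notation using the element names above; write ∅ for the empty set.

cl via duality: int({S, N, E}) = {S, N, E}, so X∖{S, N, E} = {W, NE}

{W, NE}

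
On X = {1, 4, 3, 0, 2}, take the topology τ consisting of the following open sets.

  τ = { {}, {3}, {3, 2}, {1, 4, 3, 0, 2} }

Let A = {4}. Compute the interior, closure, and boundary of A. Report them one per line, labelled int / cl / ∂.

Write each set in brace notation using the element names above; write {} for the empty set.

int(A) = {}
cl(A)  = {1, 4, 0}
∂A     = {1, 4, 0}

U open, U⊆A: {}. int(A) = ⋃ = {}
X∖A={1, 3, 0, 2}, int(X∖A)={3, 2}, hence cl(A)={1, 4, 0}
∂A: remove int from cl → {1, 4, 0}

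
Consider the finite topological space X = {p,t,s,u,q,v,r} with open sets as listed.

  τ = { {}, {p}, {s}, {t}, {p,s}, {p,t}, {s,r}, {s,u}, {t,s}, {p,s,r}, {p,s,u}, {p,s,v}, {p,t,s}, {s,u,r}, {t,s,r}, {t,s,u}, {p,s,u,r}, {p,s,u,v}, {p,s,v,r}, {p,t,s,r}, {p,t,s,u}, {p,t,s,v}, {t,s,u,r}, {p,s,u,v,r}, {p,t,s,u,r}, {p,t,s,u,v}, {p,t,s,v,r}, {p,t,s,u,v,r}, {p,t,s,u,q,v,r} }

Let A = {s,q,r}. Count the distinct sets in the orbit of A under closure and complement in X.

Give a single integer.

closure: X∖int(X∖A) = X∖{p,t} = {s,u,q,v,r}
Let k=closure and c=complement:
  1. A     = {s,q,r}
  2. kA    = {s,u,q,v,r}
  3. cA    = {p,t,u,v}
  4. ckA   = {p,t}
  5. kcA   = {p,t,u,q,v}
  6. kckA  = {p,t,q,v}
  7. ckcA  = {s,r}
  8. ckckA = {s,u,r}
— saturated at 8

8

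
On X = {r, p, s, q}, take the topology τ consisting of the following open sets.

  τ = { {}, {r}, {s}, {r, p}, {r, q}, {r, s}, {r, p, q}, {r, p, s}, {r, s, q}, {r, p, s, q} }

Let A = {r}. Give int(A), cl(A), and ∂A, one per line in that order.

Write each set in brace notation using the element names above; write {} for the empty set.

U open, U⊆A: {}, {r}. int(A) = ⋃ = {r}
X∖A={p, s, q}, int(X∖A)={s}, hence cl(A)={r, p, q}
∂A: remove int from cl → {p, q}

int(A) = {r}
cl(A)  = {r, p, q}
∂A     = {p, q}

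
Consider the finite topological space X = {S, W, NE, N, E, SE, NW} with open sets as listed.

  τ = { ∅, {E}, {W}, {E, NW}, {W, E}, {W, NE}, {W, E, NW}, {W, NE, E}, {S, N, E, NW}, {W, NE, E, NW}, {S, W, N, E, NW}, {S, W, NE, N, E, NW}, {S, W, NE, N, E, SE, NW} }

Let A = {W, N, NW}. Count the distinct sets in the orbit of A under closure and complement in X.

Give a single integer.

X∖A={S, NE, E, SE}, int(X∖A)={E}, hence cl(A)={S, W, NE, N, SE, NW}
Orbit (k=closure, c=complement):
  1. A     = {W, N, NW}
  2. kA    = {S, W, NE, N, SE, NW}
  3. cA    = {S, NE, E, SE}
  4. ckA   = {E}
  5. kcA   = {S, NE, N, E, SE, NW}
  6. kckA  = {S, N, E, SE, NW}
  7. ckcA  = {W}
  8. ckckA = {W, NE}
  9. kckcA = {W, NE, SE}
  10. ckckcA = {S, N, E, NW}
(closed under both — stop)

10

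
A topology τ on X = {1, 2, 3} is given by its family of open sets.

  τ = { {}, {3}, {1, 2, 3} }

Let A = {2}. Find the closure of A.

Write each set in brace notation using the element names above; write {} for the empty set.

cl via duality: int({1, 3}) = {3}, so X∖{3} = {1, 2}

{1, 2}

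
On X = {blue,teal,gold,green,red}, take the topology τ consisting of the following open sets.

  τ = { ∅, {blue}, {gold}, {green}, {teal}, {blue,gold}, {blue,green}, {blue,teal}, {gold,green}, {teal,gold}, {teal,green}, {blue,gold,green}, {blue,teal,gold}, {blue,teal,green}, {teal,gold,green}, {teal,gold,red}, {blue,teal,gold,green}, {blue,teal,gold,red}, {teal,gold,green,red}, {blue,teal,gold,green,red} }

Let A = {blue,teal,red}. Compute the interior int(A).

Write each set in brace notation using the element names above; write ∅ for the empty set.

{blue,teal}

U open, U⊆A: ∅, {teal}, {blue}, {blue,teal}. int(A) = ⋃ = {blue,teal}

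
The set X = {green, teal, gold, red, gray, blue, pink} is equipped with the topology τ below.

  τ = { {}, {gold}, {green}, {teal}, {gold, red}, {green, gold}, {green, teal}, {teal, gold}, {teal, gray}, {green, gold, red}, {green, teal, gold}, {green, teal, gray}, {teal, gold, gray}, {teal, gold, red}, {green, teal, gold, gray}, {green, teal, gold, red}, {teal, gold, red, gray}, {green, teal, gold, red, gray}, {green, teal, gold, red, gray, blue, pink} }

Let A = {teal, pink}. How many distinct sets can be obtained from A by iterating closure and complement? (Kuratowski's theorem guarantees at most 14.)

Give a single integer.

8

closure: X∖int(X∖A) = X∖{green, gold, red} = {teal, gray, blue, pink}
Let k=closure and c=complement:
  1. A     = {teal, pink}
  2. kA    = {teal, gray, blue, pink}
  3. cA    = {green, gold, red, gray, blue}
  4. ckA   = {green, gold, red}
  5. kcA   = {green, gold, red, gray, blue, pink}
  6. kckA  = {green, gold, red, blue, pink}
  7. ckcA  = {teal}
  8. ckckA = {teal, gray}
— saturated at 8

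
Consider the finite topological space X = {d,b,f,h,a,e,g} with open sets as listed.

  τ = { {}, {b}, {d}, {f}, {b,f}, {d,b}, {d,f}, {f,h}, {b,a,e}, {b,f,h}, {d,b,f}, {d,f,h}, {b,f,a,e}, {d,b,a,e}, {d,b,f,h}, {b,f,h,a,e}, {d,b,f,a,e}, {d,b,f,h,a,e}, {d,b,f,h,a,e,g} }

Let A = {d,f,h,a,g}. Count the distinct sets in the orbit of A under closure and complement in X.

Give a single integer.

8

closure: X∖int(X∖A) = X∖{b} = {d,f,h,a,e,g}
Let k=closure and c=complement:
  1. A     = {d,f,h,a,g}
  2. kA    = {d,f,h,a,e,g}
  3. cA    = {b,e}
  4. ckA   = {b}
  5. kcA   = {b,a,e,g}
  6. ckcA  = {d,f,h}
  7. kckcA = {d,f,h,g}
  8. ckckcA = {b,a,e}
— saturated at 8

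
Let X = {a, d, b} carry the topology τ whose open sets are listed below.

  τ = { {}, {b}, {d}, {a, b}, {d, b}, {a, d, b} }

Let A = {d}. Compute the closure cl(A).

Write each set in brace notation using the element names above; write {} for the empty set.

X∖A={a, b}, int(X∖A)={a, b}, hence cl(A)={d}

{d}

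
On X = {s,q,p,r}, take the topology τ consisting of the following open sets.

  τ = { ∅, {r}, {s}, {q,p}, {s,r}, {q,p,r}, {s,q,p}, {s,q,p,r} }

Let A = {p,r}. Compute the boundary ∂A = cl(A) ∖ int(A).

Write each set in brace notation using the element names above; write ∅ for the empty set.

{q,p}

open subsets of A: ∅, {r}; so int(A) = {r}
closure: X∖int(X∖A) = X∖{s} = {q,p,r}
∂A = {q,p,r} minus {r} = {q,p}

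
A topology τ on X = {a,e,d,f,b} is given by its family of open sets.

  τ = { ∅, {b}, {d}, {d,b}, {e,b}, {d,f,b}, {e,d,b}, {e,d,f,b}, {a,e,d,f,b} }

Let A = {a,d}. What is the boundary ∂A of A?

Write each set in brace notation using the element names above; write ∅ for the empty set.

{a,f}

opens ⊆ A: ∅, {d}; union → int = {d}
complement {e,f,b}; its interior {e,b}; cl(A) = X∖{e,b} = {a,d,f}
boundary = {a,d,f} ∖ {d} = {a,f}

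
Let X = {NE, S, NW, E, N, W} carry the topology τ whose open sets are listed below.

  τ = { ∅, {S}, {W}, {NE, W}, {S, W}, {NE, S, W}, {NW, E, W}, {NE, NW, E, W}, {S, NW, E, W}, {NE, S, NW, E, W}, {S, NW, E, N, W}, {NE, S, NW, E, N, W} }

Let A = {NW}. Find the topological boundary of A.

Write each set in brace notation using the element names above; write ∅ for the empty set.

{NW, E, N}

U open, U⊆A: ∅. int(A) = ⋃ = ∅
X∖A={NE, S, E, N, W}, int(X∖A)={NE, S, W}, hence cl(A)={NW, E, N}
∂A: remove int from cl → {NW, E, N}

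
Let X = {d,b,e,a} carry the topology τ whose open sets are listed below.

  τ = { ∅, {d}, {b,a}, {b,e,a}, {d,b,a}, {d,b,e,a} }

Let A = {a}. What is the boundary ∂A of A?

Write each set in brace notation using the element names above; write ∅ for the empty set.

{b,e,a}

opens ⊆ A: ∅; union → int = ∅
complement {d,b,e}; its interior {d}; cl(A) = X∖{d} = {b,e,a}
boundary = {b,e,a} ∖ ∅ = {b,e,a}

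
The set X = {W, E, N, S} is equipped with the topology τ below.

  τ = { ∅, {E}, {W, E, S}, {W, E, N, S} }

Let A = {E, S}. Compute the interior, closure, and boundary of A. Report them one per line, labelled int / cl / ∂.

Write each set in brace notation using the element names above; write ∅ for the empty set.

interior: largest open inside A is {E} (from ∅, {E})
cl via duality: int({W, N}) = ∅, so X∖∅ = {W, E, N, S}
cl∖int = {W, N, S}

int(A) = {E}
cl(A)  = {W, E, N, S}
∂A     = {W, N, S}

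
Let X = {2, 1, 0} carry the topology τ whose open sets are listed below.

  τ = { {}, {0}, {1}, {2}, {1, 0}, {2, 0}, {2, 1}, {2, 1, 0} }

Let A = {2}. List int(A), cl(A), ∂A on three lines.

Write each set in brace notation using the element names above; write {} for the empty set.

int(A) = {2}
cl(A)  = {2}
∂A     = {}

open subsets of A: {}, {2}; so int(A) = {2}
closure: X∖int(X∖A) = X∖{1, 0} = {2}
∂A = {2} minus {2} = {}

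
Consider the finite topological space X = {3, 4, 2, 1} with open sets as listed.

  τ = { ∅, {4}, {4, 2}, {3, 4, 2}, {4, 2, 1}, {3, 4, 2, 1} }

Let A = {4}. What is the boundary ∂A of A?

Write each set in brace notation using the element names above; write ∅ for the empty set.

{3, 2, 1}

opens ⊆ A: ∅, {4}; union → int = {4}
complement {3, 2, 1}; its interior ∅; cl(A) = X∖∅ = {3, 4, 2, 1}
boundary = {3, 4, 2, 1} ∖ {4} = {3, 2, 1}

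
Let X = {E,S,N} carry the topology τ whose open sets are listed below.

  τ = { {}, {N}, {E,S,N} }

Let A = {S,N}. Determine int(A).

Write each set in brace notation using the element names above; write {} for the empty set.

opens ⊆ A: {}, {N}; union → int = {N}

{N}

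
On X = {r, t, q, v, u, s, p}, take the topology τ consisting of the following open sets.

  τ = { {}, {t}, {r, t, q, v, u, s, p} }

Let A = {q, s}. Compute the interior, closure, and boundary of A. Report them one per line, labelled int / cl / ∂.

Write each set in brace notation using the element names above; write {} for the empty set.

opens ⊆ A: {}; union → int = {}
complement {r, t, v, u, p}; its interior {t}; cl(A) = X∖{t} = {r, q, v, u, s, p}
boundary = {r, q, v, u, s, p} ∖ {} = {r, q, v, u, s, p}

int(A) = {}
cl(A)  = {r, q, v, u, s, p}
∂A     = {r, q, v, u, s, p}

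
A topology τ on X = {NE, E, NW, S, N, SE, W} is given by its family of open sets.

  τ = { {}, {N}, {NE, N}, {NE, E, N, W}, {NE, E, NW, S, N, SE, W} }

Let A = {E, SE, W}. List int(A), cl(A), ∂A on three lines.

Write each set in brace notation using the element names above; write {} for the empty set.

int(A) = {}
cl(A)  = {E, NW, S, SE, W}
∂A     = {E, NW, S, SE, W}

open subsets of A: {}; so int(A) = {}
closure: X∖int(X∖A) = X∖{NE, N} = {E, NW, S, SE, W}
∂A = {E, NW, S, SE, W} minus {} = {E, NW, S, SE, W}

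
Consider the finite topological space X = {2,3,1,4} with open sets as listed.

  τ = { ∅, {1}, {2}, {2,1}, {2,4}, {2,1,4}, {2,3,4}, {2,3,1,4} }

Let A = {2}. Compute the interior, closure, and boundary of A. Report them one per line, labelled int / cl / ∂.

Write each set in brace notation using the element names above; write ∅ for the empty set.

int(A) = {2}
cl(A)  = {2,3,4}
∂A     = {3,4}

opens ⊆ A: ∅, {2}; union → int = {2}
complement {3,1,4}; its interior {1}; cl(A) = X∖{1} = {2,3,4}
boundary = {2,3,4} ∖ {2} = {3,4}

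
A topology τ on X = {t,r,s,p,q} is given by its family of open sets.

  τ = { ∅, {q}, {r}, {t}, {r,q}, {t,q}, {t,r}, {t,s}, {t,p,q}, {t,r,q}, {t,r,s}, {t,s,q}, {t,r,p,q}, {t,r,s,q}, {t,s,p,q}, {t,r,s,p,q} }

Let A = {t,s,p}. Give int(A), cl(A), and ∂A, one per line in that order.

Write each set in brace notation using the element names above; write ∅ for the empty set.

U open, U⊆A: ∅, {t}, {t,s}. int(A) = ⋃ = {t,s}
X∖A={r,q}, int(X∖A)={r,q}, hence cl(A)={t,s,p}
∂A: remove int from cl → {p}

int(A) = {t,s}
cl(A)  = {t,s,p}
∂A     = {p}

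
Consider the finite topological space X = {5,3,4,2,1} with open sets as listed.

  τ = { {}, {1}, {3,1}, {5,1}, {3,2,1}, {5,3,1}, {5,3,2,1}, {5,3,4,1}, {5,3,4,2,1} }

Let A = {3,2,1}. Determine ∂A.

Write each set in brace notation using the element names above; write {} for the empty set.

U open, U⊆A: {}, {1}, {3,1}, {3,2,1}. int(A) = ⋃ = {3,2,1}
X∖A={5,4}, int(X∖A)={}, hence cl(A)={5,3,4,2,1}
∂A: remove int from cl → {5,4}

{5,4}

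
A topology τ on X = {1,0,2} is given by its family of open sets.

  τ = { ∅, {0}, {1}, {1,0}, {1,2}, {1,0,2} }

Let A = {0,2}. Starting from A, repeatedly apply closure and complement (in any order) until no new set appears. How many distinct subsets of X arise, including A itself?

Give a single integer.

4

X∖A={1}, int(X∖A)={1}, hence cl(A)={0,2}
Orbit (k=closure, c=complement):
  1. A     = {0,2}
  2. cA    = {1}
  3. kcA   = {1,2}
  4. ckcA  = {0}
(closed under both — stop)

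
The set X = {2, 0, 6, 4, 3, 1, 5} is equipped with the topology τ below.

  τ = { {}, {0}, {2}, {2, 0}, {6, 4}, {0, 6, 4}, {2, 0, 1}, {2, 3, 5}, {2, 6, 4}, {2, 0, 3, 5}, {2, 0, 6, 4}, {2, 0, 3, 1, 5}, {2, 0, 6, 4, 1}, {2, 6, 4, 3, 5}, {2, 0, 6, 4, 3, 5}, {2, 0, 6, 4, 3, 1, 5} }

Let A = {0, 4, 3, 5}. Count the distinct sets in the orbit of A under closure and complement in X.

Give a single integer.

closure: X∖int(X∖A) = X∖{2} = {0, 6, 4, 3, 1, 5}
Let k=closure and c=complement:
  1. A     = {0, 4, 3, 5}
  2. kA    = {0, 6, 4, 3, 1, 5}
  3. cA    = {2, 6, 1}
  4. ckA   = {2}
  5. kcA   = {2, 6, 4, 3, 1, 5}
  6. kckA  = {2, 3, 1, 5}
  7. ckcA  = {0}
  8. ckckA = {0, 6, 4}
  9. kckcA = {0, 1}
  10. kckckA = {0, 6, 4, 1}
  11. ckckcA = {2, 6, 4, 3, 5}
  12. ckckckA = {2, 3, 5}
— saturated at 12

12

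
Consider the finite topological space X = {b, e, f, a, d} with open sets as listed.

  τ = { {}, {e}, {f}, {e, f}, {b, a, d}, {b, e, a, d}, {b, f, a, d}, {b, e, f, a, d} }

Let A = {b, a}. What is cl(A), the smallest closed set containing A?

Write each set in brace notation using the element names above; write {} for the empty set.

{b, a, d}

cl via duality: int({e, f, d}) = {e, f}, so X∖{e, f} = {b, a, d}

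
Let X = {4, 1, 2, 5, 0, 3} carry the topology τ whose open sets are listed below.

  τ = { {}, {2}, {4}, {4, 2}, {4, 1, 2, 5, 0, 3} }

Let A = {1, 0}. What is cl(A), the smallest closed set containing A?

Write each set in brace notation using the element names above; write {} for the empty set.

cl via duality: int({4, 2, 5, 3}) = {4, 2}, so X∖{4, 2} = {1, 5, 0, 3}

{1, 5, 0, 3}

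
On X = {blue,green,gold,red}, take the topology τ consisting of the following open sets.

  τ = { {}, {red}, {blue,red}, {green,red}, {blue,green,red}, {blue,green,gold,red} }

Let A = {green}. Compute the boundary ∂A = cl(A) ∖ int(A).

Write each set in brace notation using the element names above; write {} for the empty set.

{green,gold}

interior: largest open inside A is {} (from {})
cl via duality: int({blue,gold,red}) = {blue,red}, so X∖{blue,red} = {green,gold}
cl∖int = {green,gold}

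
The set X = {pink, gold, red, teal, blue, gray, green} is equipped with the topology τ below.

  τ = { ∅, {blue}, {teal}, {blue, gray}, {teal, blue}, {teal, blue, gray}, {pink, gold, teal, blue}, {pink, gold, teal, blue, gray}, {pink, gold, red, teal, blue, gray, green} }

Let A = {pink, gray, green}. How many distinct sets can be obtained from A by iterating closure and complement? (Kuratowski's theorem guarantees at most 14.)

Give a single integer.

cl via duality: int({gold, red, teal, blue}) = {teal, blue}, so X∖{teal, blue} = {pink, gold, red, gray, green}
Write k for closure, c for complement:
  1. A     = {pink, gray, green}
  2. kA    = {pink, gold, red, gray, green}
  3. cA    = {gold, red, teal, blue}
  4. ckA   = {teal, blue}
  5. kcA   = {pink, gold, red, teal, blue, gray, green}
  6. ckcA  = ∅
applying k or c yields no new set

6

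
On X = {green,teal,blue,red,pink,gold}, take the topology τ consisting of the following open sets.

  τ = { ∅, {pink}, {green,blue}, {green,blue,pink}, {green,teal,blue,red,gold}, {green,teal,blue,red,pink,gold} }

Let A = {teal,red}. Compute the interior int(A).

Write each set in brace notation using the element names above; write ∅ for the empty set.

interior: largest open inside A is ∅ (from ∅)

∅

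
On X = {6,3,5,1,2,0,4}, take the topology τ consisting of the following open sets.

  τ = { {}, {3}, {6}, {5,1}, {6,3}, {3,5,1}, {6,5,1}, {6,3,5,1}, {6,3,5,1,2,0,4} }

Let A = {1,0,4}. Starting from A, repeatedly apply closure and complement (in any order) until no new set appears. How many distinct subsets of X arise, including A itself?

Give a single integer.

X∖A={6,3,5,2}, int(X∖A)={6,3}, hence cl(A)={5,1,2,0,4}
Orbit (k=closure, c=complement):
  1. A     = {1,0,4}
  2. kA    = {5,1,2,0,4}
  3. cA    = {6,3,5,2}
  4. ckA   = {6,3}
  5. kcA   = {6,3,5,1,2,0,4}
  6. kckA  = {6,3,2,0,4}
  7. ckcA  = {}
  8. ckckA = {5,1}
(closed under both — stop)

8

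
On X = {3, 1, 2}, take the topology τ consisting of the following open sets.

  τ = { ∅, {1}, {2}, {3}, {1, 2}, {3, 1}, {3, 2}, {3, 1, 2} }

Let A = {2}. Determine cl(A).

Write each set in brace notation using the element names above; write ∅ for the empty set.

complement {3, 1}; its interior {3, 1}; cl(A) = X∖{3, 1} = {2}

{2}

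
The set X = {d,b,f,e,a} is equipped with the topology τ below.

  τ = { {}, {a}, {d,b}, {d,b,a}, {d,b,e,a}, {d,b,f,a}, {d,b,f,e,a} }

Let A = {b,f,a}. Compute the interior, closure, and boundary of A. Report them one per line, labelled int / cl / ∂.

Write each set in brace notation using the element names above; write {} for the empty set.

int(A) = {a}
cl(A)  = {d,b,f,e,a}
∂A     = {d,b,f,e}

open subsets of A: {}, {a}; so int(A) = {a}
closure: X∖int(X∖A) = X∖{} = {d,b,f,e,a}
∂A = {d,b,f,e,a} minus {a} = {d,b,f,e}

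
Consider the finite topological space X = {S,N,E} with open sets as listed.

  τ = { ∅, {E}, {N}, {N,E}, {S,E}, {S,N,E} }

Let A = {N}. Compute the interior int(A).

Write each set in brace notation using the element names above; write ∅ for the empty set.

open subsets of A: ∅, {N}; so int(A) = {N}

{N}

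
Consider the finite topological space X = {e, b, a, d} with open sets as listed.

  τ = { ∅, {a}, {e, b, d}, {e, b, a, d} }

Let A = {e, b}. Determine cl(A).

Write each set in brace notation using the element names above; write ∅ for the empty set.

complement {a, d}; its interior {a}; cl(A) = X∖{a} = {e, b, d}

{e, b, d}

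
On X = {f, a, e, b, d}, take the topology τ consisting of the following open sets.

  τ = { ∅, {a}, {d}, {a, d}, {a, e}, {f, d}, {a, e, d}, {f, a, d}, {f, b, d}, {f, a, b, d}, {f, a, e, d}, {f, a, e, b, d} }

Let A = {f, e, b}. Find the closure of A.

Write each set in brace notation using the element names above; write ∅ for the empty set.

complement {a, d}; its interior {a, d}; cl(A) = X∖{a, d} = {f, e, b}

{f, e, b}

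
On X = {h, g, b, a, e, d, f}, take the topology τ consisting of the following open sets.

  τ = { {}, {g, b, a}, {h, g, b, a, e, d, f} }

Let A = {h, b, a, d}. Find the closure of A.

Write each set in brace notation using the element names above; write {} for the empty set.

{h, g, b, a, e, d, f}

closure: X∖int(X∖A) = X∖{} = {h, g, b, a, e, d, f}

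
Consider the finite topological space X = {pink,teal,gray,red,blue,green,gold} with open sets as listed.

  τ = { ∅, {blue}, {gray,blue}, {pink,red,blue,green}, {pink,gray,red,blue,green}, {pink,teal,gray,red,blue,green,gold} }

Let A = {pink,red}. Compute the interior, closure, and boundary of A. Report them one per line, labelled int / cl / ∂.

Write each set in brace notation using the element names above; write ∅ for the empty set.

int(A) = ∅
cl(A)  = {pink,teal,red,green,gold}
∂A     = {pink,teal,red,green,gold}

U open, U⊆A: ∅. int(A) = ⋃ = ∅
X∖A={teal,gray,blue,green,gold}, int(X∖A)={gray,blue}, hence cl(A)={pink,teal,red,green,gold}
∂A: remove int from cl → {pink,teal,red,green,gold}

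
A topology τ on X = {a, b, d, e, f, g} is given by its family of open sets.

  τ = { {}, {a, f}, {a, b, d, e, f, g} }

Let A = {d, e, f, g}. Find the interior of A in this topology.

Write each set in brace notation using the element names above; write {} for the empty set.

{}

opens ⊆ A: {}; union → int = {}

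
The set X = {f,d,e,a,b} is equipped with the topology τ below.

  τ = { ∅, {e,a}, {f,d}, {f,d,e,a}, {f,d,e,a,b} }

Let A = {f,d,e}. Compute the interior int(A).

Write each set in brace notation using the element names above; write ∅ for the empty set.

{f,d}

U open, U⊆A: ∅, {f,d}. int(A) = ⋃ = {f,d}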